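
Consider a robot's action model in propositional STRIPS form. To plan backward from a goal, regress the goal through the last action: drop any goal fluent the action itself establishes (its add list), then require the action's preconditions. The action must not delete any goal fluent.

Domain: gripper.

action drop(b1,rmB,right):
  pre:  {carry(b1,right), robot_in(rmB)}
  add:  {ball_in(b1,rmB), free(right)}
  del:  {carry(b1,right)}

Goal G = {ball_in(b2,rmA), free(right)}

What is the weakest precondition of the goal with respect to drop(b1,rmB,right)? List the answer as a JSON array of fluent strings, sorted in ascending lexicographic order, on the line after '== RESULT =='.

Compute (G \ add) ∪ pre:
  G ∩ del = {}  (empty — regression defined)
  G \ add = {ball_in(b2,rmA), free(right)} \ {ball_in(b1,rmB), free(right)} = {ball_in(b2,rmA)}
  ∪ pre   = {ball_in(b2,rmA)} ∪ {carry(b1,right), robot_in(rmB)}
          = {ball_in(b2,rmA), carry(b1,right), robot_in(rmB)}

== RESULT ==
["ball_in(b2,rmA)", "carry(b1,right)", "robot_in(rmB)"]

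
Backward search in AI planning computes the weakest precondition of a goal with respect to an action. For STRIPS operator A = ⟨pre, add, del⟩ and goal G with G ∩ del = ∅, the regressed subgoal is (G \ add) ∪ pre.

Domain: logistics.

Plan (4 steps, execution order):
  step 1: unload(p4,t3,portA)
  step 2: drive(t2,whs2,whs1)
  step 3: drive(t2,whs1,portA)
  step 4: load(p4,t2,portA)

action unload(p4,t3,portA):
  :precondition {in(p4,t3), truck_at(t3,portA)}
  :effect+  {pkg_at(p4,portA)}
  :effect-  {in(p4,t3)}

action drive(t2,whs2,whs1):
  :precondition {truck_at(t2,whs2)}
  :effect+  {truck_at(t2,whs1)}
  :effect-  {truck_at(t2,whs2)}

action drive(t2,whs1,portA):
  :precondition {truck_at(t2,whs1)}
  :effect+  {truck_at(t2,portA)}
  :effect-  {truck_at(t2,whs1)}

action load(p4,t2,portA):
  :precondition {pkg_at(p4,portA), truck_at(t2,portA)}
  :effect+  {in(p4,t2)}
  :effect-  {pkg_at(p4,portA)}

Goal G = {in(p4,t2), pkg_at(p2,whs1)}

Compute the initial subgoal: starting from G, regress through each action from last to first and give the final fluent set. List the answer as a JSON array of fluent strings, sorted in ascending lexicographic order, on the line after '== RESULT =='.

Regress step by step:
  through step 4 (load(p4,t2,portA)): drop {in(p4,t2)}, keep {pkg_at(p2,whs1)}, require {pkg_at(p4,portA), truck_at(t2,portA)}
    → {pkg_at(p2,whs1), pkg_at(p4,portA), truck_at(t2,portA)}
  through step 3 (drive(t2,whs1,portA)): drop {truck_at(t2,portA)}, keep {pkg_at(p2,whs1), pkg_at(p4,portA)}, require {truck_at(t2,whs1)}
    → {pkg_at(p2,whs1), pkg_at(p4,portA), truck_at(t2,whs1)}
  through step 2 (drive(t2,whs2,whs1)): drop {truck_at(t2,whs1)}, keep {pkg_at(p2,whs1), pkg_at(p4,portA)}, require {truck_at(t2,whs2)}
    → {pkg_at(p2,whs1), pkg_at(p4,portA), truck_at(t2,whs2)}
  through step 1 (unload(p4,t3,portA)): drop {pkg_at(p4,portA)}, keep {pkg_at(p2,whs1), truck_at(t2,whs2)}, require {in(p4,t3), truck_at(t3,portA)}
    → {in(p4,t3), pkg_at(p2,whs1), truck_at(t2,whs2), truck_at(t3,portA)}

== RESULT ==
["in(p4,t3)", "pkg_at(p2,whs1)", "truck_at(t2,whs2)", "truck_at(t3,portA)"]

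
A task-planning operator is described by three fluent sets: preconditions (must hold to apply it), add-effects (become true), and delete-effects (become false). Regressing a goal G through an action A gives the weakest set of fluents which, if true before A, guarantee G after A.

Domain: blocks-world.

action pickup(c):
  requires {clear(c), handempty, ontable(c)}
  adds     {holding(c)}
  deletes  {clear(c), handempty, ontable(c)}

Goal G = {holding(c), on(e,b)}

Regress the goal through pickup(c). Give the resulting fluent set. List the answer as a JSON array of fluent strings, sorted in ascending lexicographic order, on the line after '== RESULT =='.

Regress:
  G ∩ del = {}  (empty — regression defined)
  G \ add = {holding(c), on(e,b)} \ {holding(c)} = {on(e,b)}
  ∪ pre   = {on(e,b)} ∪ {clear(c), handempty, ontable(c)}
          = {clear(c), handempty, on(e,b), ontable(c)}

== RESULT ==
["clear(c)", "handempty", "on(e,b)", "ontable(c)"]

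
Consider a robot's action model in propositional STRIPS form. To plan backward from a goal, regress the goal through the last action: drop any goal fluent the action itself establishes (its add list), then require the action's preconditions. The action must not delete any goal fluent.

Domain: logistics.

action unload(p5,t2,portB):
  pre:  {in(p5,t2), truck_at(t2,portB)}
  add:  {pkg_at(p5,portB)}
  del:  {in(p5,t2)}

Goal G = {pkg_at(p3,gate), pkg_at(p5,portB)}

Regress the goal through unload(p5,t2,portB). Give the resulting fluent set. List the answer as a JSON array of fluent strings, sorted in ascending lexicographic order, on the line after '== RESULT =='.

Compute (G \ add) ∪ pre:
  G ∩ del = {}  (empty — regression defined)
  G \ add = {pkg_at(p3,gate), pkg_at(p5,portB)} \ {pkg_at(p5,portB)} = {pkg_at(p3,gate)}
  ∪ pre   = {pkg_at(p3,gate)} ∪ {in(p5,t2), truck_at(t2,portB)}
          = {in(p5,t2), pkg_at(p3,gate), truck_at(t2,portB)}

== RESULT ==
["in(p5,t2)", "pkg_at(p3,gate)", "truck_at(t2,portB)"]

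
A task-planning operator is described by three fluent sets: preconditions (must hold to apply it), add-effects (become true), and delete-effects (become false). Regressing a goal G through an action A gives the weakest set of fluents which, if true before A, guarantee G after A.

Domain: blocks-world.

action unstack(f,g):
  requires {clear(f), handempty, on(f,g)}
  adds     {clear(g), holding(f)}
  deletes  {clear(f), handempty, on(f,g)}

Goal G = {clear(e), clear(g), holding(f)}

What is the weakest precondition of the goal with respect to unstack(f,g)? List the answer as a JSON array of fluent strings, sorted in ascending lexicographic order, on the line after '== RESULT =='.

Compute (G \ add) ∪ pre:
  G ∩ del = {}  (empty — regression defined)
  G \ add = {clear(e), clear(g), holding(f)} \ {clear(g), holding(f)} = {clear(e)}
  ∪ pre   = {clear(e)} ∪ {clear(f), handempty, on(f,g)}
          = {clear(e), clear(f), handempty, on(f,g)}

== RESULT ==
["clear(e)", "clear(f)", "handempty", "on(f,g)"]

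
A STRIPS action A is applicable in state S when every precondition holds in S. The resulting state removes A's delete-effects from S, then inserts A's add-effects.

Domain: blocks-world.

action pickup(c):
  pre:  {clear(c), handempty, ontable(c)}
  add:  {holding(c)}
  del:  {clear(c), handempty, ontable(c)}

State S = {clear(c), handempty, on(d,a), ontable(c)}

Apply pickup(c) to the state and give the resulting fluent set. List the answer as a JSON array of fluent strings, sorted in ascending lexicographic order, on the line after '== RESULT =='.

Compute (S \ del) ∪ add:
  pre ⊆ S: {clear(c), handempty, ontable(c)} ⊆ S  — applicable
  S \ del = {on(d,a)}
  ∪ add   = {holding(c), on(d,a)}

== RESULT ==
["holding(c)", "on(d,a)"]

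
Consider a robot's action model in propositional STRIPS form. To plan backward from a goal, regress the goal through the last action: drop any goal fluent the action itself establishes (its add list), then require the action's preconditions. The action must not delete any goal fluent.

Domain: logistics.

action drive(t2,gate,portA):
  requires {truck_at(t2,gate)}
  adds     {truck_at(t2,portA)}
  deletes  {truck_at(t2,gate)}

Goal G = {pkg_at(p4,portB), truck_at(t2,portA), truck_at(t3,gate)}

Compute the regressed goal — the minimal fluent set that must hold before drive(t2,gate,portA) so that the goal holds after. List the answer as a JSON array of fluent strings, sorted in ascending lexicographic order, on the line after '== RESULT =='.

Regress:
  G ∩ del = {}  (empty — regression defined)
  G \ add = {pkg_at(p4,portB), truck_at(t2,portA), truck_at(t3,gate)} \ {truck_at(t2,portA)} = {pkg_at(p4,portB), truck_at(t3,gate)}
  ∪ pre   = {pkg_at(p4,portB), truck_at(t3,gate)} ∪ {truck_at(t2,gate)}
          = {pkg_at(p4,portB), truck_at(t2,gate), truck_at(t3,gate)}

== RESULT ==
["pkg_at(p4,portB)", "truck_at(t2,gate)", "truck_at(t3,gate)"]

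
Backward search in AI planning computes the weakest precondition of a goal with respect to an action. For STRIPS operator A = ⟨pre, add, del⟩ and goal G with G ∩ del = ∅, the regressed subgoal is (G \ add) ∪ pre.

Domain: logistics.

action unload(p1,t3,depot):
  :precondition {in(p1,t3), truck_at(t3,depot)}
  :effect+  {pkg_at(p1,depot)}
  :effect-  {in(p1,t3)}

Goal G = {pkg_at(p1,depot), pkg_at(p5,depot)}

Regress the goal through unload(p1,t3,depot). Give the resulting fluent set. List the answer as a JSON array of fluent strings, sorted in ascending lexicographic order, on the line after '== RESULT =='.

Regress:
  G ∩ del = {}  (empty — regression defined)
  G \ add = {pkg_at(p1,depot), pkg_at(p5,depot)} \ {pkg_at(p1,depot)} = {pkg_at(p5,depot)}
  ∪ pre   = {pkg_at(p5,depot)} ∪ {in(p1,t3), truck_at(t3,depot)}
          = {in(p1,t3), pkg_at(p5,depot), truck_at(t3,depot)}

== RESULT ==
["in(p1,t3)", "pkg_at(p5,depot)", "truck_at(t3,depot)"]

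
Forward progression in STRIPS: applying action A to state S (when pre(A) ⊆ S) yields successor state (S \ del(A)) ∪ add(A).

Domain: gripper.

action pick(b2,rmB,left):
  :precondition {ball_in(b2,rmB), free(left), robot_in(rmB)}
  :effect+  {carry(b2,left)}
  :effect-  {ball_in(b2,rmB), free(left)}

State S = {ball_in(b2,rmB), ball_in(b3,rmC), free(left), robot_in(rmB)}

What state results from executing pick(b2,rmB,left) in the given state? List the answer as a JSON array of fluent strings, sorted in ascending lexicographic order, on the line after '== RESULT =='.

Progress:
  pre ⊆ S: {ball_in(b2,rmB), free(left), robot_in(rmB)} ⊆ S  — applicable
  S \ del = {ball_in(b3,rmC), robot_in(rmB)}
  ∪ add   = {ball_in(b3,rmC), carry(b2,left), robot_in(rmB)}

== RESULT ==
["ball_in(b3,rmC)", "carry(b2,left)", "robot_in(rmB)"]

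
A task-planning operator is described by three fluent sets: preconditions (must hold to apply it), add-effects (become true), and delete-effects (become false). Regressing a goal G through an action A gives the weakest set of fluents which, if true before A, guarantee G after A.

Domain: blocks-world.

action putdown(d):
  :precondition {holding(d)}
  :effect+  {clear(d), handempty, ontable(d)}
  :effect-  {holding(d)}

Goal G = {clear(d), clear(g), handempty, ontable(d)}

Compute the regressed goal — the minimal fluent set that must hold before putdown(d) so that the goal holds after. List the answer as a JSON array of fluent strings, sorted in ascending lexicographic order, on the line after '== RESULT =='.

Compute (G \ add) ∪ pre:
  G ∩ del = {}  (empty — regression defined)
  G \ add = {clear(d), clear(g), handempty, ontable(d)} \ {clear(d), handempty, ontable(d)} = {clear(g)}
  ∪ pre   = {clear(g)} ∪ {holding(d)}
          = {clear(g), holding(d)}

== RESULT ==
["clear(g)", "holding(d)"]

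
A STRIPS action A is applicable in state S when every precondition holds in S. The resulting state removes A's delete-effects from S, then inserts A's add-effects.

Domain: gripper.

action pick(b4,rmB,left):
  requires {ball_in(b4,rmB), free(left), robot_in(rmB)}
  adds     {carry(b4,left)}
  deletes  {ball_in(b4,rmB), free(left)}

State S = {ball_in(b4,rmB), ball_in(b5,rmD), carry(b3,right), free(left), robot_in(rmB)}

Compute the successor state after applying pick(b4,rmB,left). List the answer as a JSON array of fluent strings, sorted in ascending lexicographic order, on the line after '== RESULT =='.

Progress:
  pre ⊆ S: {ball_in(b4,rmB), free(left), robot_in(rmB)} ⊆ S  — applicable
  S \ del = {ball_in(b5,rmD), carry(b3,right), robot_in(rmB)}
  ∪ add   = {ball_in(b5,rmD), carry(b3,right), carry(b4,left), robot_in(rmB)}

== RESULT ==
["ball_in(b5,rmD)", "carry(b3,right)", "carry(b4,left)", "robot_in(rmB)"]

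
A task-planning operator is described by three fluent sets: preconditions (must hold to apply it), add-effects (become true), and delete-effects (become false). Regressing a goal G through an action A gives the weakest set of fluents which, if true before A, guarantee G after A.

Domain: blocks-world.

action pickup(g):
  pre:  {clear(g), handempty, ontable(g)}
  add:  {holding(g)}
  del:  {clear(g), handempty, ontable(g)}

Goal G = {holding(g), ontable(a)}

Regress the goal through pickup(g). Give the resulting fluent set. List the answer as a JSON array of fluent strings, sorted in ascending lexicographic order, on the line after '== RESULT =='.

Compute (G \ add) ∪ pre:
  G ∩ del = {}  (empty — regression defined)
  G \ add = {holding(g), ontable(a)} \ {holding(g)} = {ontable(a)}
  ∪ pre   = {ontable(a)} ∪ {clear(g), handempty, ontable(g)}
          = {clear(g), handempty, ontable(a), ontable(g)}

== RESULT ==
["clear(g)", "handempty", "ontable(a)", "ontable(g)"]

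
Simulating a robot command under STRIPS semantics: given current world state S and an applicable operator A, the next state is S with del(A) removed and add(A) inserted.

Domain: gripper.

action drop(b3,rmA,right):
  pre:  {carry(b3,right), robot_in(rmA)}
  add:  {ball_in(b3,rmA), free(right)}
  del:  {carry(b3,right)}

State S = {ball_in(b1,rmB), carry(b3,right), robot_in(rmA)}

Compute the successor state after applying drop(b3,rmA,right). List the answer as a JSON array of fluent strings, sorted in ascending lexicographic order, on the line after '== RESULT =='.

Progress:
  pre ⊆ S: {carry(b3,right), robot_in(rmA)} ⊆ S  — applicable
  S \ del = {ball_in(b1,rmB), robot_in(rmA)}
  ∪ add   = {ball_in(b1,rmB), ball_in(b3,rmA), free(right), robot_in(rmA)}

== RESULT ==
["ball_in(b1,rmB)", "ball_in(b3,rmA)", "free(right)", "robot_in(rmA)"]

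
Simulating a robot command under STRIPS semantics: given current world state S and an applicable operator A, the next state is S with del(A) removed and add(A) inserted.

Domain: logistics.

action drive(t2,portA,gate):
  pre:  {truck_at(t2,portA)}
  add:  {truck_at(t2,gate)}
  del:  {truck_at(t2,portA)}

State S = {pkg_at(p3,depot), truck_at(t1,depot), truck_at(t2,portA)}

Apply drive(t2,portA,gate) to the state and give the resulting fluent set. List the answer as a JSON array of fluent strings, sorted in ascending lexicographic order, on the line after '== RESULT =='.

Compute (S \ del) ∪ add:
  pre ⊆ S: {truck_at(t2,portA)} ⊆ S  — applicable
  S \ del = {pkg_at(p3,depot), truck_at(t1,depot)}
  ∪ add   = {pkg_at(p3,depot), truck_at(t1,depot), truck_at(t2,gate)}

== RESULT ==
["pkg_at(p3,depot)", "truck_at(t1,depot)", "truck_at(t2,gate)"]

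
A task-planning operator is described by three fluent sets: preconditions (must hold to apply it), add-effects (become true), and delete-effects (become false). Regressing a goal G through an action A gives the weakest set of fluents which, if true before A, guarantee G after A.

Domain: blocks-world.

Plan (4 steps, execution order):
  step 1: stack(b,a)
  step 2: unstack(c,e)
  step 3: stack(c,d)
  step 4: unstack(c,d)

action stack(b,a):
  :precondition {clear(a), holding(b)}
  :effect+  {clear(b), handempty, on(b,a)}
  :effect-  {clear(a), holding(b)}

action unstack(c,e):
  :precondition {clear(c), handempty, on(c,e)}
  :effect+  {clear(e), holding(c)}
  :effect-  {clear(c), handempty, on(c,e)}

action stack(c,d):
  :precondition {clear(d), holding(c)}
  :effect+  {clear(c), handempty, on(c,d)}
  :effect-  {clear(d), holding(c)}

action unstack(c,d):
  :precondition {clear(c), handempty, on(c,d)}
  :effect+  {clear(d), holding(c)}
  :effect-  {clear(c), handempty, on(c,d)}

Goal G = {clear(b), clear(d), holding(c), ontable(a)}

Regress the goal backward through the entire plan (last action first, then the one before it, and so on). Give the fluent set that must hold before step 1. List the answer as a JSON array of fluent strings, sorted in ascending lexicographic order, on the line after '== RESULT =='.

Regress step by step:
  through step 4 (unstack(c,d)): drop {clear(d), holding(c)}, keep {clear(b), ontable(a)}, require {clear(c), handempty, on(c,d)}
    → {clear(b), clear(c), handempty, on(c,d), ontable(a)}
  through step 3 (stack(c,d)): drop {clear(c), handempty, on(c,d)}, keep {clear(b), ontable(a)}, require {clear(d), holding(c)}
    → {clear(b), clear(d), holding(c), ontable(a)}
  through step 2 (unstack(c,e)): drop {holding(c)}, keep {clear(b), clear(d), ontable(a)}, require {clear(c), handempty, on(c,e)}
    → {clear(b), clear(c), clear(d), handempty, on(c,e), ontable(a)}
  through step 1 (stack(b,a)): drop {clear(b), handempty}, keep {clear(c), clear(d), on(c,e), ontable(a)}, require {clear(a), holding(b)}
    → {clear(a), clear(c), clear(d), holding(b), on(c,e), ontable(a)}

== RESULT ==
["clear(a)", "clear(c)", "clear(d)", "holding(b)", "on(c,e)", "ontable(a)"]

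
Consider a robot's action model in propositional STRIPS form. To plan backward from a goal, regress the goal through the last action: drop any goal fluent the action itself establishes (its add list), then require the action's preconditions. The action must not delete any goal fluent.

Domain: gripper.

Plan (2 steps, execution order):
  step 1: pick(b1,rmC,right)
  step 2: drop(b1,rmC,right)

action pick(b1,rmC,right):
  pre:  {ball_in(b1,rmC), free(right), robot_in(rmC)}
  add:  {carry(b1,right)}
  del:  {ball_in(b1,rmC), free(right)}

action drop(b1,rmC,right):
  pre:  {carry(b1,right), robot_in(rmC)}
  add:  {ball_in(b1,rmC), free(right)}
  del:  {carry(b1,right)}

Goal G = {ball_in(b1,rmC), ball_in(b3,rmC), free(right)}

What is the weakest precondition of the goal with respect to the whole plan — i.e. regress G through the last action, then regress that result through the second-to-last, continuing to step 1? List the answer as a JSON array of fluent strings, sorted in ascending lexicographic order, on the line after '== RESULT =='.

Regress step by step:
  through step 2 (drop(b1,rmC,right)): drop {ball_in(b1,rmC), free(right)}, keep {ball_in(b3,rmC)}, require {carry(b1,right), robot_in(rmC)}
    → {ball_in(b3,rmC), carry(b1,right), robot_in(rmC)}
  through step 1 (pick(b1,rmC,right)): drop {carry(b1,right)}, keep {ball_in(b3,rmC), robot_in(rmC)}, require {ball_in(b1,rmC), free(right), robot_in(rmC)}
    → {ball_in(b1,rmC), ball_in(b3,rmC), free(right), robot_in(rmC)}

== RESULT ==
["ball_in(b1,rmC)", "ball_in(b3,rmC)", "free(right)", "robot_in(rmC)"]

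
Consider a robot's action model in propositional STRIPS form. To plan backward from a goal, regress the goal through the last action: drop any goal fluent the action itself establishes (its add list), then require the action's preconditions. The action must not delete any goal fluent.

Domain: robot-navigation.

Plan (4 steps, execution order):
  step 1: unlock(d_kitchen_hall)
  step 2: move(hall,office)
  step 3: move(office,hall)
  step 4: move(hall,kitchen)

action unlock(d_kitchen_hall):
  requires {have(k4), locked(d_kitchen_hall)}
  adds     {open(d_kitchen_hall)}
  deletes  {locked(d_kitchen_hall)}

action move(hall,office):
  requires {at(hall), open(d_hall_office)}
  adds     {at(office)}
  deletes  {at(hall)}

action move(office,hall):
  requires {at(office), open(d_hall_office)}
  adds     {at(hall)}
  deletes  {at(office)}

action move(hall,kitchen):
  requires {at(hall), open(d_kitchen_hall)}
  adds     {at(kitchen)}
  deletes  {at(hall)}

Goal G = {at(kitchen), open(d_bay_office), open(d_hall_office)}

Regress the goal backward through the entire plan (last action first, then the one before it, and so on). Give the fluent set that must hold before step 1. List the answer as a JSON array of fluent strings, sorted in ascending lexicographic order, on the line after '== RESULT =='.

Regress step by step:
  through step 4 (move(hall,kitchen)): drop {at(kitchen)}, keep {open(d_bay_office), open(d_hall_office)}, require {at(hall), open(d_kitchen_hall)}
    → {at(hall), open(d_bay_office), open(d_hall_office), open(d_kitchen_hall)}
  through step 3 (move(office,hall)): drop {at(hall)}, keep {open(d_bay_office), open(d_hall_office), open(d_kitchen_hall)}, require {at(office), open(d_hall_office)}
    → {at(office), open(d_bay_office), open(d_hall_office), open(d_kitchen_hall)}
  through step 2 (move(hall,office)): drop {at(office)}, keep {open(d_bay_office), open(d_hall_office), open(d_kitchen_hall)}, require {at(hall), open(d_hall_office)}
    → {at(hall), open(d_bay_office), open(d_hall_office), open(d_kitchen_hall)}
  through step 1 (unlock(d_kitchen_hall)): drop {open(d_kitchen_hall)}, keep {at(hall), open(d_bay_office), open(d_hall_office)}, require {have(k4), locked(d_kitchen_hall)}
    → {at(hall), have(k4), locked(d_kitchen_hall), open(d_bay_office), open(d_hall_office)}

== RESULT ==
["at(hall)", "have(k4)", "locked(d_kitchen_hall)", "open(d_bay_office)", "open(d_hall_office)"]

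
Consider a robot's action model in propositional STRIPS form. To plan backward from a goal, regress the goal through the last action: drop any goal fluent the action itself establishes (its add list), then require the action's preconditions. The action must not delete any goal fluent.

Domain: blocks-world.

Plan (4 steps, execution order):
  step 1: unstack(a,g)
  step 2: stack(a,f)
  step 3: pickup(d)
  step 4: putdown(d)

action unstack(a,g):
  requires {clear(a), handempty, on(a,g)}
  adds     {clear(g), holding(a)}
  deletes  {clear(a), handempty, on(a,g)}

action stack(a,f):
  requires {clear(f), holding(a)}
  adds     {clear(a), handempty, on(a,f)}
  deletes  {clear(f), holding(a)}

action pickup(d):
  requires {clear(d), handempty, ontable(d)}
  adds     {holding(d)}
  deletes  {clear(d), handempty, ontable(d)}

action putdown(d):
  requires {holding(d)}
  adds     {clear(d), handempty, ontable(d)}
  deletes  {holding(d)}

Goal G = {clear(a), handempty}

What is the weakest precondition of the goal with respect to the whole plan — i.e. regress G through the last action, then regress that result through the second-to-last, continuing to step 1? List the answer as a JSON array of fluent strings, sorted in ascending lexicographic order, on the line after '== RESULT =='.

Regress step by step:
  through step 4 (putdown(d)): drop {handempty}, keep {clear(a)}, require {holding(d)}
    → {clear(a), holding(d)}
  through step 3 (pickup(d)): drop {holding(d)}, keep {clear(a)}, require {clear(d), handempty, ontable(d)}
    → {clear(a), clear(d), handempty, ontable(d)}
  through step 2 (stack(a,f)): drop {clear(a), handempty}, keep {clear(d), ontable(d)}, require {clear(f), holding(a)}
    → {clear(d), clear(f), holding(a), ontable(d)}
  through step 1 (unstack(a,g)): drop {holding(a)}, keep {clear(d), clear(f), ontable(d)}, require {clear(a), handempty, on(a,g)}
    → {clear(a), clear(d), clear(f), handempty, on(a,g), ontable(d)}

== RESULT ==
["clear(a)", "clear(d)", "clear(f)", "handempty", "on(a,g)", "ontable(d)"]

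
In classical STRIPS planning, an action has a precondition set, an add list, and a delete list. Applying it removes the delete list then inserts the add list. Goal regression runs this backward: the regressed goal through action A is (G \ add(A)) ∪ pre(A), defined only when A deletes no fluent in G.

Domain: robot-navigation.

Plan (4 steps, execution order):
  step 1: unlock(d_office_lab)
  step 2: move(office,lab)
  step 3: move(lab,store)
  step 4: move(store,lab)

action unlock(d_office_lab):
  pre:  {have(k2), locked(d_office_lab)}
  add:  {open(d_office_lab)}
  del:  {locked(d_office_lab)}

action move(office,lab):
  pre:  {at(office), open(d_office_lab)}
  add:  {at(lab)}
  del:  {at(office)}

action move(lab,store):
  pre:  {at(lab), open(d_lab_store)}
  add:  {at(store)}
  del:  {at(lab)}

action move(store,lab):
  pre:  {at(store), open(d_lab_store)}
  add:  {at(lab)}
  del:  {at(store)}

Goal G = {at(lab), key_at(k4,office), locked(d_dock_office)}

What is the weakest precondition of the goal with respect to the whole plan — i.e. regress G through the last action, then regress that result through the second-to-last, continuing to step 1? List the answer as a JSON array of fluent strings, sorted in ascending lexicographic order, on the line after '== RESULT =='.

Regress step by step:
  through step 4 (move(store,lab)): drop {at(lab)}, keep {key_at(k4,office), locked(d_dock_office)}, require {at(store), open(d_lab_store)}
    → {at(store), key_at(k4,office), locked(d_dock_office), open(d_lab_store)}
  through step 3 (move(lab,store)): drop {at(store)}, keep {key_at(k4,office), locked(d_dock_office), open(d_lab_store)}, require {at(lab), open(d_lab_store)}
    → {at(lab), key_at(k4,office), locked(d_dock_office), open(d_lab_store)}
  through step 2 (move(office,lab)): drop {at(lab)}, keep {key_at(k4,office), locked(d_dock_office), open(d_lab_store)}, require {at(office), open(d_office_lab)}
    → {at(office), key_at(k4,office), locked(d_dock_office), open(d_lab_store), open(d_office_lab)}
  through step 1 (unlock(d_office_lab)): drop {open(d_office_lab)}, keep {at(office), key_at(k4,office), locked(d_dock_office), open(d_lab_store)}, require {have(k2), locked(d_office_lab)}
    → {at(office), have(k2), key_at(k4,office), locked(d_dock_office), locked(d_office_lab), open(d_lab_store)}

== RESULT ==
["at(office)", "have(k2)", "key_at(k4,office)", "locked(d_dock_office)", "locked(d_office_lab)", "open(d_lab_store)"]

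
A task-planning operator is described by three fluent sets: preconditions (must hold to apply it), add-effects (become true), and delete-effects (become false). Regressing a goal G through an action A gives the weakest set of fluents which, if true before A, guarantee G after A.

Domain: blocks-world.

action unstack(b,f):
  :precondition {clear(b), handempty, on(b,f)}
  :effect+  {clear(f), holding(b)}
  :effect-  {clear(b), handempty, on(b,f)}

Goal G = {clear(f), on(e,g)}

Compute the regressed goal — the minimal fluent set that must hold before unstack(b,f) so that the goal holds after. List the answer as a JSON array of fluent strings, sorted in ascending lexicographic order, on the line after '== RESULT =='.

Compute (G \ add) ∪ pre:
  G ∩ del = {}  (empty — regression defined)
  G \ add = {clear(f), on(e,g)} \ {clear(f), holding(b)} = {on(e,g)}
  ∪ pre   = {on(e,g)} ∪ {clear(b), handempty, on(b,f)}
          = {clear(b), handempty, on(b,f), on(e,g)}

== RESULT ==
["clear(b)", "handempty", "on(b,f)", "on(e,g)"]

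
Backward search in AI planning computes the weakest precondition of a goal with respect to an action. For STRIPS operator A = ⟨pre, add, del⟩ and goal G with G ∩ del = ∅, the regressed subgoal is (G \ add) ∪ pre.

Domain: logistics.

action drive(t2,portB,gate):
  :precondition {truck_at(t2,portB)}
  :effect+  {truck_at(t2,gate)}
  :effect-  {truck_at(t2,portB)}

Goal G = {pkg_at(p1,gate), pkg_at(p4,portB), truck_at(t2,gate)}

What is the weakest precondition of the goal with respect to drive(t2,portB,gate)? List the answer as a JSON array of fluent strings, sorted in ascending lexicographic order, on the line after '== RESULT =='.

Regress:
  G ∩ del = {}  (empty — regression defined)
  G \ add = {pkg_at(p1,gate), pkg_at(p4,portB), truck_at(t2,gate)} \ {truck_at(t2,gate)} = {pkg_at(p1,gate), pkg_at(p4,portB)}
  ∪ pre   = {pkg_at(p1,gate), pkg_at(p4,portB)} ∪ {truck_at(t2,portB)}
          = {pkg_at(p1,gate), pkg_at(p4,portB), truck_at(t2,portB)}

== RESULT ==
["pkg_at(p1,gate)", "pkg_at(p4,portB)", "truck_at(t2,portB)"]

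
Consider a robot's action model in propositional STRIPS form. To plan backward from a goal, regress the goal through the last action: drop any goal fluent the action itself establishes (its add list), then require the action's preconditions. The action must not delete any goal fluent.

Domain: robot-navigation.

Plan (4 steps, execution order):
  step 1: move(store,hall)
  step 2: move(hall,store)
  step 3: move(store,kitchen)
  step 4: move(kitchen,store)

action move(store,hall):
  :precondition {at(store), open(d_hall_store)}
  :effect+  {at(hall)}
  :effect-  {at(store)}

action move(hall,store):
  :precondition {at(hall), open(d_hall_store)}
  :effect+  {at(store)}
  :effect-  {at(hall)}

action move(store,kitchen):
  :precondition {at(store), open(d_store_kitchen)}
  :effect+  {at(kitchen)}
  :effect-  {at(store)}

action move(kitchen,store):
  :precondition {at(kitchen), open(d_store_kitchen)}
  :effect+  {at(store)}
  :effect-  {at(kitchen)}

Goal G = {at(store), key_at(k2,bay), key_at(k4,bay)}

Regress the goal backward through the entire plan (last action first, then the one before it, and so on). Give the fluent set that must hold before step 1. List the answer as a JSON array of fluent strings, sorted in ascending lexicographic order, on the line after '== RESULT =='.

Work backward from the goal:
  through step 4 (move(kitchen,store)): drop {at(store)}, keep {key_at(k2,bay), key_at(k4,bay)}, require {at(kitchen), open(d_store_kitchen)}
    → {at(kitchen), key_at(k2,bay), key_at(k4,bay), open(d_store_kitchen)}
  through step 3 (move(store,kitchen)): drop {at(kitchen)}, keep {key_at(k2,bay), key_at(k4,bay), open(d_store_kitchen)}, require {at(store), open(d_store_kitchen)}
    → {at(store), key_at(k2,bay), key_at(k4,bay), open(d_store_kitchen)}
  through step 2 (move(hall,store)): drop {at(store)}, keep {key_at(k2,bay), key_at(k4,bay), open(d_store_kitchen)}, require {at(hall), open(d_hall_store)}
    → {at(hall), key_at(k2,bay), key_at(k4,bay), open(d_hall_store), open(d_store_kitchen)}
  through step 1 (move(store,hall)): drop {at(hall)}, keep {key_at(k2,bay), key_at(k4,bay), open(d_hall_store), open(d_store_kitchen)}, require {at(store), open(d_hall_store)}
    → {at(store), key_at(k2,bay), key_at(k4,bay), open(d_hall_store), open(d_store_kitchen)}

== RESULT ==
["at(store)", "key_at(k2,bay)", "key_at(k4,bay)", "open(d_hall_store)", "open(d_store_kitchen)"]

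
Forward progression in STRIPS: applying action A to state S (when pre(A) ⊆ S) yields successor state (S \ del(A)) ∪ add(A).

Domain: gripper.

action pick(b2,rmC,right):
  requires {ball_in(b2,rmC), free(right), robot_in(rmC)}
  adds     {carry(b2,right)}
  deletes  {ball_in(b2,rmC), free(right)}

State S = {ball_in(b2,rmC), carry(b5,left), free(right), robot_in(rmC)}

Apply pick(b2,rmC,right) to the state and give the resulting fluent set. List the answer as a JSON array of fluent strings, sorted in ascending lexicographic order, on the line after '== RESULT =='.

Compute (S \ del) ∪ add:
  pre ⊆ S: {ball_in(b2,rmC), free(right), robot_in(rmC)} ⊆ S  — applicable
  S \ del = {carry(b5,left), robot_in(rmC)}
  ∪ add   = {carry(b2,right), carry(b5,left), robot_in(rmC)}

== RESULT ==
["carry(b2,right)", "carry(b5,left)", "robot_in(rmC)"]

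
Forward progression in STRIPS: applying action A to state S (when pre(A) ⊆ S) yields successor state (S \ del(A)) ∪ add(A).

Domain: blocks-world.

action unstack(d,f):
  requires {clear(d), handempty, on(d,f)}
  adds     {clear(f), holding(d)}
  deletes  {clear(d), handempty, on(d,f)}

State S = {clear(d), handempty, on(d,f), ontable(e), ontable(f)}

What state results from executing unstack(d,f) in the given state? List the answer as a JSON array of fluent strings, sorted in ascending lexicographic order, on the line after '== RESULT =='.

Compute (S \ del) ∪ add:
  pre ⊆ S: {clear(d), handempty, on(d,f)} ⊆ S  — applicable
  S \ del = {ontable(e), ontable(f)}
  ∪ add   = {clear(f), holding(d), ontable(e), ontable(f)}

== RESULT ==
["clear(f)", "holding(d)", "ontable(e)", "ontable(f)"]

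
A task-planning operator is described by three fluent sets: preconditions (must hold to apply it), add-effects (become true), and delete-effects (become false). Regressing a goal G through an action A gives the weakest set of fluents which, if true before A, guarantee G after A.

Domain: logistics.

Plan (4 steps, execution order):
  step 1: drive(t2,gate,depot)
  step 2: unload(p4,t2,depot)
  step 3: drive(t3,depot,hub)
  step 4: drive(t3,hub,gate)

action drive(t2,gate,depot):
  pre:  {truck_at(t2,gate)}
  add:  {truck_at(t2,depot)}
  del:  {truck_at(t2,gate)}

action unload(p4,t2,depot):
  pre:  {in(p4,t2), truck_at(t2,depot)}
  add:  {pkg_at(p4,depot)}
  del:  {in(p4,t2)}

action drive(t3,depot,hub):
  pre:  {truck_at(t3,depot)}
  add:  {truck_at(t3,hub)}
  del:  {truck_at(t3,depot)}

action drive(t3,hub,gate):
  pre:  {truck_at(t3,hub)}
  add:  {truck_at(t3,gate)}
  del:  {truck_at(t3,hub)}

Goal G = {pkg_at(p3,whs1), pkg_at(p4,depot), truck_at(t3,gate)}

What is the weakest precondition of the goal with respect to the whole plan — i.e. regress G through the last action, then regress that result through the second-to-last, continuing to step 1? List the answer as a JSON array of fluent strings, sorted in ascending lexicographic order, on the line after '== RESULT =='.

Work backward from the goal:
  through step 4 (drive(t3,hub,gate)): drop {truck_at(t3,gate)}, keep {pkg_at(p3,whs1), pkg_at(p4,depot)}, require {truck_at(t3,hub)}
    → {pkg_at(p3,whs1), pkg_at(p4,depot), truck_at(t3,hub)}
  through step 3 (drive(t3,depot,hub)): drop {truck_at(t3,hub)}, keep {pkg_at(p3,whs1), pkg_at(p4,depot)}, require {truck_at(t3,depot)}
    → {pkg_at(p3,whs1), pkg_at(p4,depot), truck_at(t3,depot)}
  through step 2 (unload(p4,t2,depot)): drop {pkg_at(p4,depot)}, keep {pkg_at(p3,whs1), truck_at(t3,depot)}, require {in(p4,t2), truck_at(t2,depot)}
    → {in(p4,t2), pkg_at(p3,whs1), truck_at(t2,depot), truck_at(t3,depot)}
  through step 1 (drive(t2,gate,depot)): drop {truck_at(t2,depot)}, keep {in(p4,t2), pkg_at(p3,whs1), truck_at(t3,depot)}, require {truck_at(t2,gate)}
    → {in(p4,t2), pkg_at(p3,whs1), truck_at(t2,gate), truck_at(t3,depot)}

== RESULT ==
["in(p4,t2)", "pkg_at(p3,whs1)", "truck_at(t2,gate)", "truck_at(t3,depot)"]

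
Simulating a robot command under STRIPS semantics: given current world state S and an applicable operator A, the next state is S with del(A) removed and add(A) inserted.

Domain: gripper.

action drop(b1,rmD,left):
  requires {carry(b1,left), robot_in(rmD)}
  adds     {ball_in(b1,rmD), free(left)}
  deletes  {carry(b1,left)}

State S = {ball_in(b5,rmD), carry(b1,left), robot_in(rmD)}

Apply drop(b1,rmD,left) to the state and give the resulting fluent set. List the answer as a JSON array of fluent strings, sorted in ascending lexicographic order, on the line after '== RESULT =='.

Compute (S \ del) ∪ add:
  pre ⊆ S: {carry(b1,left), robot_in(rmD)} ⊆ S  — applicable
  S \ del = {ball_in(b5,rmD), robot_in(rmD)}
  ∪ add   = {ball_in(b1,rmD), ball_in(b5,rmD), free(left), robot_in(rmD)}

== RESULT ==
["ball_in(b1,rmD)", "ball_in(b5,rmD)", "free(left)", "robot_in(rmD)"]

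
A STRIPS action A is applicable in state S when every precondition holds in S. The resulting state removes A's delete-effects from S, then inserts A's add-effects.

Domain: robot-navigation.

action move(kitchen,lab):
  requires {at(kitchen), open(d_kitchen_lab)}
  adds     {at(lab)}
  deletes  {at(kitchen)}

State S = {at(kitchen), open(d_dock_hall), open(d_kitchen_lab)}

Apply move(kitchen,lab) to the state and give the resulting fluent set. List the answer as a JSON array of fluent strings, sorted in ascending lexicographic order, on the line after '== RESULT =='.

Progress:
  pre ⊆ S: {at(kitchen), open(d_kitchen_lab)} ⊆ S  — applicable
  S \ del = {open(d_dock_hall), open(d_kitchen_lab)}
  ∪ add   = {at(lab), open(d_dock_hall), open(d_kitchen_lab)}

== RESULT ==
["at(lab)", "open(d_dock_hall)", "open(d_kitchen_lab)"]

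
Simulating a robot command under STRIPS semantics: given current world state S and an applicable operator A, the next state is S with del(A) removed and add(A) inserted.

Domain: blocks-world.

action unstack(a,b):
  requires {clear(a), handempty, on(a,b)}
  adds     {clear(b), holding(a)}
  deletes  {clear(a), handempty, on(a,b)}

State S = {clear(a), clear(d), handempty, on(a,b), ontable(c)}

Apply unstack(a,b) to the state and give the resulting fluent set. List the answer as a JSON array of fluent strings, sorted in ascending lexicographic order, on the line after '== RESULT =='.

Compute (S \ del) ∪ add:
  pre ⊆ S: {clear(a), handempty, on(a,b)} ⊆ S  — applicable
  S \ del = {clear(d), ontable(c)}
  ∪ add   = {clear(b), clear(d), holding(a), ontable(c)}

== RESULT ==
["clear(b)", "clear(d)", "holding(a)", "ontable(c)"]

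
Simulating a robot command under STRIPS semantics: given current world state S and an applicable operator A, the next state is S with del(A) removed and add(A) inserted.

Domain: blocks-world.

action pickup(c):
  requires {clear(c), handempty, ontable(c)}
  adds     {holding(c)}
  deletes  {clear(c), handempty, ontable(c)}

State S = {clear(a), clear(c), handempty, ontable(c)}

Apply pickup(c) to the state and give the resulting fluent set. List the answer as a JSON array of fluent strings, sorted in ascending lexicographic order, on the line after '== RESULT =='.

Progress:
  pre ⊆ S: {clear(c), handempty, ontable(c)} ⊆ S  — applicable
  S \ del = {clear(a)}
  ∪ add   = {clear(a), holding(c)}

== RESULT ==
["clear(a)", "holding(c)"]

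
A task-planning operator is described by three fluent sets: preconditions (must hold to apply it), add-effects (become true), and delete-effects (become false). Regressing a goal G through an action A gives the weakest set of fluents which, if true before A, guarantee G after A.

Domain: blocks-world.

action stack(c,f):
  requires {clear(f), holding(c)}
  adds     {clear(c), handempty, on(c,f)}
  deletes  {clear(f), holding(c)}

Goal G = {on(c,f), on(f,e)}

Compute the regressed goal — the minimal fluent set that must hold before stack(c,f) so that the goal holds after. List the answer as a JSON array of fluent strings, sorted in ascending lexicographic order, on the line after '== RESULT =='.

Regress:
  G ∩ del = {}  (empty — regression defined)
  G \ add = {on(c,f), on(f,e)} \ {clear(c), handempty, on(c,f)} = {on(f,e)}
  ∪ pre   = {on(f,e)} ∪ {clear(f), holding(c)}
          = {clear(f), holding(c), on(f,e)}

== RESULT ==
["clear(f)", "holding(c)", "on(f,e)"]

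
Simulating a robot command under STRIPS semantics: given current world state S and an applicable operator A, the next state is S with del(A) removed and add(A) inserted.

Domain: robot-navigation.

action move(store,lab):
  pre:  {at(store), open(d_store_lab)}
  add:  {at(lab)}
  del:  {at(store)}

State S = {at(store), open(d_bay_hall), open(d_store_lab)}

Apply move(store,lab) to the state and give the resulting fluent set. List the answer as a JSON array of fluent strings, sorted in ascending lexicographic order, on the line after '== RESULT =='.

Progress:
  pre ⊆ S: {at(store), open(d_store_lab)} ⊆ S  — applicable
  S \ del = {open(d_bay_hall), open(d_store_lab)}
  ∪ add   = {at(lab), open(d_bay_hall), open(d_store_lab)}

== RESULT ==
["at(lab)", "open(d_bay_hall)", "open(d_store_lab)"]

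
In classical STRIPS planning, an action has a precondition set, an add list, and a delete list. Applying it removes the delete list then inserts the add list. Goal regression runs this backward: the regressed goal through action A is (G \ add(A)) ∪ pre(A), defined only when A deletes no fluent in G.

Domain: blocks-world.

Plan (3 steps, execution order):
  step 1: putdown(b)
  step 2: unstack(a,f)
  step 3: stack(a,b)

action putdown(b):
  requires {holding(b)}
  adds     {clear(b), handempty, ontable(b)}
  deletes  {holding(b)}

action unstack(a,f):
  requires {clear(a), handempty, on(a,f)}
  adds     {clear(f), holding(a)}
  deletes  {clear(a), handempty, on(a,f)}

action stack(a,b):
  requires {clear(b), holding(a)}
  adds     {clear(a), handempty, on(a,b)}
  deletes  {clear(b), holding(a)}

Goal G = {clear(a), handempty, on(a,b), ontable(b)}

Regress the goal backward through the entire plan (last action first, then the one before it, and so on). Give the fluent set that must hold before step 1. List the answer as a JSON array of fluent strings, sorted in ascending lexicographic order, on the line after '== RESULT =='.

Work backward from the goal:
  through step 3 (stack(a,b)): drop {clear(a), handempty, on(a,b)}, keep {ontable(b)}, require {clear(b), holding(a)}
    → {clear(b), holding(a), ontable(b)}
  through step 2 (unstack(a,f)): drop {holding(a)}, keep {clear(b), ontable(b)}, require {clear(a), handempty, on(a,f)}
    → {clear(a), clear(b), handempty, on(a,f), ontable(b)}
  through step 1 (putdown(b)): drop {clear(b), handempty, ontable(b)}, keep {clear(a), on(a,f)}, require {holding(b)}
    → {clear(a), holding(b), on(a,f)}

== RESULT ==
["clear(a)", "holding(b)", "on(a,f)"]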